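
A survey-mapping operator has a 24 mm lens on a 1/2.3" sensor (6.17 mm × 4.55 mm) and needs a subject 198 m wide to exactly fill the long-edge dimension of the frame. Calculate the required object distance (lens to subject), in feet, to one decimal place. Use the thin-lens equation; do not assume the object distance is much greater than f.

W: 198 m = 198000 mm.
Magnification m = w/W = dᵢ/dₒ; combined with 1/f = 1/dₒ + 1/dᵢ this gives dₒ = f·(1 + W/w).
dₒ = 24 mm × (1 + 198000/6.17) = 24 × 32091.7618 ≈ 770202.282 mm = 770202.282/304.8 ft = 2526.91 ft.

2526.9 ft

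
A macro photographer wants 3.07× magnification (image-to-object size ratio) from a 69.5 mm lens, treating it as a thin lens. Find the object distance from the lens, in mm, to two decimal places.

92.14 mm

With m = dᵢ/dₒ and 1/f = 1/dₒ + 1/dᵢ, substituting dᵢ = m·dₒ gives 1/f = (1 + 1/m)/dₒ, hence dₒ = f·(1 + 1/m).
dₒ = 69.5 × (1 + 1/3.07) = 69.5 × 1.32573 ≈ 92.138 mm.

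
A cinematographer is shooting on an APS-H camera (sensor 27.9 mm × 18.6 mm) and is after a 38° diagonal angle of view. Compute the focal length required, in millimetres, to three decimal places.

48.691 mm

Sensor diagonal = √(27.9² + 18.6²) = √1124.3700 ≈ 33.5316 mm.
From α = 2·arctan(d/2f) we get f = d / (2·tan(α/2)).
With d = 33.5316 mm and α/2 = 19°, tan(α/2) ≈ 0.34433, so f ≈ 33.5316 / 0.68866 ≈ 48.6915 mm.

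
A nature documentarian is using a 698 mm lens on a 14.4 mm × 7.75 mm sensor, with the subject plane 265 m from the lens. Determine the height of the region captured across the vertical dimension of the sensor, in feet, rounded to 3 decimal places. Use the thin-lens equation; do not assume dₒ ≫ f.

dₒ: 265 m = 265000 mm.
Similar triangles through the lens centre give W/dₒ = h/dᵢ; with 1/f = 1/dₒ + 1/dᵢ this gives W = h·(dₒ − f)/f.
W = 7.75 mm × (265000 − 698) / 698 = 7.75 × 378.6562 ≈ 2934.585 mm = 2934.585/304.8 ft = 9.6279 ft.

9.628 ft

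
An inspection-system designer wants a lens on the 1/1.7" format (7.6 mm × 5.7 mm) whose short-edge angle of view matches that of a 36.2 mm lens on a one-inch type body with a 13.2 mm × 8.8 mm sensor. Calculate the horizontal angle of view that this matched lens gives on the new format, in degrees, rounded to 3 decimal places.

Equal short-edge AOV ⇒ f₂ = f₁ · 5.7/8.8 = 36.2 × 0.64773 ≈ 23.4477 mm.
Horizontal AOV on the new format = 2·arctan(7.6 / (2 × 23.4477)) = 2·arctan(0.16206) ≈ 18.4109°.

18.411°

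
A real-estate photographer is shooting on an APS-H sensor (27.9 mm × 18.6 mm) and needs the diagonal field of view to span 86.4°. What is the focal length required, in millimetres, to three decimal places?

17.854 mm

Sensor diagonal = √(27.9² + 18.6²) = √1124.3700 ≈ 33.5316 mm.
From α = 2·arctan(d/2f) we get f = d / (2·tan(α/2)).
With d = 33.5316 mm and α/2 = 43.2°, tan(α/2) ≈ 0.93906, so f ≈ 33.5316 / 1.87813 ≈ 17.8538 mm.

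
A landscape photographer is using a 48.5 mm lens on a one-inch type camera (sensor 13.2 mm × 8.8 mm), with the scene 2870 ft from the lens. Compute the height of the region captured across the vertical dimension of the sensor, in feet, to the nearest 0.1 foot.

520.7 ft

dₒ: 2870 ft × 304.8 mm/ft = 874775.97 mm.
Similar triangles through the lens centre give W/dₒ = h/dᵢ; with 1/f = 1/dₒ + 1/dᵢ this gives W = h·(dₒ − f)/f.
W = 8.8 mm × (874776 − 48.5) / 48.5 = 8.8 × 18035.6180 ≈ 158713.438 mm = 158713.438/304.8 ft = 520.713 ft.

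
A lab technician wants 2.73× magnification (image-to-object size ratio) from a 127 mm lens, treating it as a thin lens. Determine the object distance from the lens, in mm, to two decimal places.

With m = dᵢ/dₒ and 1/f = 1/dₒ + 1/dᵢ, substituting dᵢ = m·dₒ gives 1/f = (1 + 1/m)/dₒ, hence dₒ = f·(1 + 1/m).
dₒ = 127 × (1 + 1/2.73) = 127 × 1.36630 ≈ 173.520 mm.

173.52 mm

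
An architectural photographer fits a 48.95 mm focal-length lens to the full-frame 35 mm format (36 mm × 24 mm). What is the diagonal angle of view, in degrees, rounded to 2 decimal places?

Sensor diagonal = √(36² + 24²) = √1872.0000 ≈ 43.2666 mm.
Angle of view α = 2·arctan(d/2f) with d = 43.2666 mm and f = 48.95 mm.
d/2f = 0.44195; arctan(0.44195) ≈ 23.8429°, so α ≈ 47.6858°.

47.69°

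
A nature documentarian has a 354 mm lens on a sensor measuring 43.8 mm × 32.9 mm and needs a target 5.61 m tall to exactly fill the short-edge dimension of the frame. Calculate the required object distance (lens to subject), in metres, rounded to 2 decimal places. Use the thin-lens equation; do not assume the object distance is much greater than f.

W: 5.61 m = 5610 mm.
Magnification m = h/W = dᵢ/dₒ; combined with 1/f = 1/dₒ + 1/dᵢ this gives dₒ = f·(1 + W/h).
dₒ = 354 mm × (1 + 5610/32.9) = 354 × 171.5167 ≈ 60716.918 mm = 60.7169 m.

60.72 m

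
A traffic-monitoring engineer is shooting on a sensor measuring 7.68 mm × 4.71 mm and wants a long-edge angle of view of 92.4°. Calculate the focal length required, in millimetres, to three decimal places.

3.682 mm

From α = 2·arctan(w/2f) we get f = w / (2·tan(α/2)).
With w = 7.68 mm and α/2 = 46.2°, tan(α/2) ≈ 1.04279, so f ≈ 7.68 / 2.08558 ≈ 3.6824 mm.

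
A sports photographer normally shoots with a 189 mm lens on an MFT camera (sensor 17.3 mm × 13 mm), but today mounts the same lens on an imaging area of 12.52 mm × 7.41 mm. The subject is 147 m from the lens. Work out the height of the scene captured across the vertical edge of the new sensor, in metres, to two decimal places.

The focal length stays 189 mm; the relevant sensor dimension is now h = 7.41 mm. Object distance dₒ = 147 m = 147000 mm.
Thin-lens field height W = h·(dₒ − f)/f = 7.41 × (147000 − 189)/189 ≈ 5755.923 mm = 5.75592 m.

5.76 m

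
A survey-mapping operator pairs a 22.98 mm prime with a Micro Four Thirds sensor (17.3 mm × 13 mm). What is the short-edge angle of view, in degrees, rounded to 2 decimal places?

31.59°

Angle of view α = 2·arctan(h/2f) with h = 13 mm and f = 22.98 mm.
h/2f = 0.28285; arctan(0.28285) ≈ 15.7938°, so α ≈ 31.5876°.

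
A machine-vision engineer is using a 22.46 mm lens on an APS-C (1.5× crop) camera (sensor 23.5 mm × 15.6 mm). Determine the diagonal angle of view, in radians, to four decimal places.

Sensor diagonal = √(23.5² + 15.6²) = √795.6100 ≈ 28.2066 mm.
Angle of view α = 2·arctan(d/2f) with d = 28.2066 mm and f = 22.46 mm.
d/2f = 0.62793; arctan(0.62793) ≈ 0.5607 rad, so α ≈ 1.1214 rad.

1.1214 rad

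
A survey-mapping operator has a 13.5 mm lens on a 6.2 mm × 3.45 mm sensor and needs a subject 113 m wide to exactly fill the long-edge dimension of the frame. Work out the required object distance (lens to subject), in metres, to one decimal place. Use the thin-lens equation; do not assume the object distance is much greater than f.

246.1 m

W: 113 m = 113000 mm.
Magnification m = w/W = dᵢ/dₒ; combined with 1/f = 1/dₒ + 1/dᵢ this gives dₒ = f·(1 + W/w).
dₒ = 13.5 mm × (1 + 113000/6.2) = 13.5 × 18226.8065 ≈ 246061.887 mm = 246.062 m.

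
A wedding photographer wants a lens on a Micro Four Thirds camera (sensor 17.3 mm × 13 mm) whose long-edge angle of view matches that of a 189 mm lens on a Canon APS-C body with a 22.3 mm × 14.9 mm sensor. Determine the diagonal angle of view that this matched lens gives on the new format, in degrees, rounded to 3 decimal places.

8.441°

Equal long-edge AOV ⇒ f₂ = f₁ · 17.3/22.3 = 189 × 0.77578 ≈ 146.6233 mm.
Sensor diagonal = √(17.3² + 13²) = √468.2900 ≈ 21.6400 mm.
Diagonal AOV on the new format = 2·arctan(21.6400 / (2 × 146.6233)) = 2·arctan(0.07379) ≈ 8.4409°.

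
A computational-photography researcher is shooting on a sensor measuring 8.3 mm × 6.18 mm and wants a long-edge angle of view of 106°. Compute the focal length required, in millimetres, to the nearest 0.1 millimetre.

3.1 mm

From α = 2·arctan(w/2f) we get f = w / (2·tan(α/2)).
With w = 8.3 mm and α/2 = 53°, tan(α/2) ≈ 1.32704, so f ≈ 8.3 / 2.65409 ≈ 3.1272 mm.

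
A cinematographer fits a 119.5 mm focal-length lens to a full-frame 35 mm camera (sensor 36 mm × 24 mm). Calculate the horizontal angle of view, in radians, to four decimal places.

0.2990 rad

Angle of view α = 2·arctan(w/2f) with w = 36 mm and f = 119.5 mm.
w/2f = 0.15063; arctan(0.15063) ≈ 0.1495 rad, so α ≈ 0.2990 rad.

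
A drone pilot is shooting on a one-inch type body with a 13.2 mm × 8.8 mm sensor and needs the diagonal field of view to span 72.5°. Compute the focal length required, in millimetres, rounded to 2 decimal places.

10.82 mm

Sensor diagonal = √(13.2² + 8.8²) = √251.6800 ≈ 15.8644 mm.
From α = 2·arctan(d/2f) we get f = d / (2·tan(α/2)).
With d = 15.8644 mm and α/2 = 36.25°, tan(α/2) ≈ 0.73323, so f ≈ 15.8644 / 1.46646 ≈ 10.8182 mm.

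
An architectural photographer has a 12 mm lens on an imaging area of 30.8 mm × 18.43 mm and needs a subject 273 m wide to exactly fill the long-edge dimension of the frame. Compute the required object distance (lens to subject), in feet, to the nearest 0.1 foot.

349.0 ft

W: 273 m = 273000 mm.
Magnification m = w/W = dᵢ/dₒ; combined with 1/f = 1/dₒ + 1/dᵢ this gives dₒ = f·(1 + W/w).
dₒ = 12 mm × (1 + 273000/30.8) = 12 × 8864.6364 ≈ 106375.636 mm = 106375.636/304.8 ft = 349.001 ft.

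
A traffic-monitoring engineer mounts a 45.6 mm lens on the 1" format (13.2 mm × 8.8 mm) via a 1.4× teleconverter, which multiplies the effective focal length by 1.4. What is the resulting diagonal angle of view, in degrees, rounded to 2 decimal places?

Effective focal length f = 45.6 × 1.4 = 63.84 mm.
Sensor diagonal = √(13.2² + 8.8²) = √251.6800 ≈ 15.8644 mm.
α = 2·arctan(15.864 / (2 × 63.84)) = 2·arctan(0.12425) ≈ 14.1656°.

14.17°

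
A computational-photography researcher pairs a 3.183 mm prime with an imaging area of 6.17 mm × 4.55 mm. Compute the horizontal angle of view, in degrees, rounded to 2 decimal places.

88.21°

Angle of view α = 2·arctan(w/2f) with w = 6.17 mm and f = 3.183 mm.
w/2f = 0.96921; arctan(0.96921) ≈ 44.1043°, so α ≈ 88.2085°.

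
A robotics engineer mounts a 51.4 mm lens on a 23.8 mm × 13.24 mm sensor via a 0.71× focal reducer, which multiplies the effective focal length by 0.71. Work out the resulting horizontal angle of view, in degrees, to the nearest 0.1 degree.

36.1°

Effective focal length f = 51.4 × 0.71 = 36.494 mm.
α = 2·arctan(23.8 / (2 × 36.494)) = 2·arctan(0.32608) ≈ 36.1203°.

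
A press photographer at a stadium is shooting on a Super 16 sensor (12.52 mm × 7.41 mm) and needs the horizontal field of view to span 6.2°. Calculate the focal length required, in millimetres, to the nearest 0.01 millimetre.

From α = 2·arctan(w/2f) we get f = w / (2·tan(α/2)).
With w = 12.52 mm and α/2 = 3.1°, tan(α/2) ≈ 0.05416, so f ≈ 12.52 / 0.10832 ≈ 115.5876 mm.

115.59 mm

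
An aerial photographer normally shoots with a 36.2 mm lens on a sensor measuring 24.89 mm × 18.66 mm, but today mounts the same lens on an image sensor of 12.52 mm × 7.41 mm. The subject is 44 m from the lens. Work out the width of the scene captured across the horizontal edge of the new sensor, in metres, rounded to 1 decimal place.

The focal length stays 36.2 mm; the relevant sensor dimension is now w = 12.52 mm. Object distance dₒ = 44 m = 44000 mm.
Thin-lens field width W = w·(dₒ − f)/f = 12.52 × (44000 − 36.2)/36.2 ≈ 15205.160 mm = 15.2052 m.

15.2 m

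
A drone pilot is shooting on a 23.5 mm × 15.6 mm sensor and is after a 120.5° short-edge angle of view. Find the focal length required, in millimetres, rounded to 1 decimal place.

From α = 2·arctan(h/2f) we get f = h / (2·tan(α/2)).
With h = 15.6 mm and α/2 = 60.25°, tan(α/2) ≈ 1.74964, so f ≈ 15.6 / 3.49927 ≈ 4.4581 mm.

4.5 mm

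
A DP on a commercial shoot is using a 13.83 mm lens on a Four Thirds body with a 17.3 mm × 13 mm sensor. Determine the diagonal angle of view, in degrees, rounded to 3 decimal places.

76.076°

Sensor diagonal = √(17.3² + 13²) = √468.2900 ≈ 21.6400 mm.
Angle of view α = 2·arctan(d/2f) with d = 21.6400 mm and f = 13.83 mm.
d/2f = 0.78236; arctan(0.78236) ≈ 38.0381°, so α ≈ 76.0762°.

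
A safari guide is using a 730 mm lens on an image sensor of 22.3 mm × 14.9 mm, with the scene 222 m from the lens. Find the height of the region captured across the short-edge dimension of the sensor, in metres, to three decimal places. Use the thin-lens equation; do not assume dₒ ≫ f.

4.516 m

dₒ: 222 m = 222000 mm.
Similar triangles through the lens centre give W/dₒ = h/dᵢ; with 1/f = 1/dₒ + 1/dᵢ this gives W = h·(dₒ − f)/f.
W = 14.9 mm × (222000 − 730) / 730 = 14.9 × 303.1096 ≈ 4516.333 mm = 4.51633 m.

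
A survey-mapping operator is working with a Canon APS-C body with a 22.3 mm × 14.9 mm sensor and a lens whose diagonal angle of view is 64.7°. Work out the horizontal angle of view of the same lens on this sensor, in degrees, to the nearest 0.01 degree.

Sensor diagonal = √(22.3² + 14.9²) = √719.3000 ≈ 26.8198 mm.
From the diagonal AOV: f = 26.8198 / (2·tan(32.35°)) = 26.8198 / 1.26679 ≈ 21.1714 mm.
Horizontal AOV = 2·arctan(22.3 / (2 × 21.1714)) = 2·arctan(0.52665) ≈ 55.5474°.

55.55°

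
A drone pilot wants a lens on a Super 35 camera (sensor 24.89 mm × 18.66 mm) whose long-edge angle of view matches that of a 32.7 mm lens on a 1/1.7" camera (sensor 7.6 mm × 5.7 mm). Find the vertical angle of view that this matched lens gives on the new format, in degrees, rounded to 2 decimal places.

9.96°

Equal long-edge AOV ⇒ f₂ = f₁ · 24.89/7.6 = 32.7 × 3.27500 ≈ 107.0925 mm.
Vertical AOV on the new format = 2·arctan(18.66 / (2 × 107.0925)) = 2·arctan(0.08712) ≈ 9.9582°.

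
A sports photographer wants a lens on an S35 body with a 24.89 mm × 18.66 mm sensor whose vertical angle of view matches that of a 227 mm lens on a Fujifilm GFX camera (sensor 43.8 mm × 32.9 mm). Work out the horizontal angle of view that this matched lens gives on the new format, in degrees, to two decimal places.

Equal vertical AOV ⇒ f₂ = f₁ · 18.66/32.9 = 227 × 0.56717 ≈ 128.7483 mm.
Horizontal AOV on the new format = 2·arctan(24.89 / (2 × 128.7483)) = 2·arctan(0.09666) ≈ 11.0423°.

11.04°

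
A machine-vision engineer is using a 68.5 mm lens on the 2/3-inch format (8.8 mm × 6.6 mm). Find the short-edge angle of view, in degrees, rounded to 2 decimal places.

Angle of view α = 2·arctan(h/2f) with h = 6.6 mm and f = 68.5 mm.
h/2f = 0.04818; arctan(0.04818) ≈ 2.7581°, so α ≈ 5.5162°.

5.52°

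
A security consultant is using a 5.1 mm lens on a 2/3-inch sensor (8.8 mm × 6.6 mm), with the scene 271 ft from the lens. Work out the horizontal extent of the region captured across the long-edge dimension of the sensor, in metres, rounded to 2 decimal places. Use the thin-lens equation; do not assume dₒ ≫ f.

142.52 m

dₒ: 271 ft × 304.8 mm/ft = 82600.80 mm.
Similar triangles through the lens centre give W/dₒ = w/dᵢ; with 1/f = 1/dₒ + 1/dᵢ this gives W = w·(dₒ − f)/f.
W = 8.8 mm × (82600.8 − 5.1) / 5.1 = 8.8 × 16195.2348 ≈ 142518.066 mm = 142.518 m.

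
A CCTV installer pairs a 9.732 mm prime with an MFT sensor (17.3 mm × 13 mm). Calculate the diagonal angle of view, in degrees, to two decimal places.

Sensor diagonal = √(17.3² + 13²) = √468.2900 ≈ 21.6400 mm.
Angle of view α = 2·arctan(d/2f) with d = 21.6400 mm and f = 9.732 mm.
d/2f = 1.11180; arctan(1.11180) ≈ 48.0304°, so α ≈ 96.0607°.

96.06°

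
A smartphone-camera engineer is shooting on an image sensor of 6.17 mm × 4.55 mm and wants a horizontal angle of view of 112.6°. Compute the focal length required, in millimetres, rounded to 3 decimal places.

2.057 mm

From α = 2·arctan(w/2f) we get f = w / (2·tan(α/2)).
With w = 6.17 mm and α/2 = 56.3°, tan(α/2) ≈ 1.49944, so f ≈ 6.17 / 2.99887 ≈ 2.0574 mm.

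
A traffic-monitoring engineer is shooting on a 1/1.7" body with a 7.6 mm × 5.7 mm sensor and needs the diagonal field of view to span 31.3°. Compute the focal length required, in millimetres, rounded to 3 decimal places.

16.955 mm

Sensor diagonal = √(7.6² + 5.7²) = √90.2500 ≈ 9.5000 mm.
From α = 2·arctan(d/2f) we get f = d / (2·tan(α/2)).
With d = 9.5000 mm and α/2 = 15.65°, tan(α/2) ≈ 0.28015, so f ≈ 9.5000 / 0.56029 ≈ 16.9554 mm.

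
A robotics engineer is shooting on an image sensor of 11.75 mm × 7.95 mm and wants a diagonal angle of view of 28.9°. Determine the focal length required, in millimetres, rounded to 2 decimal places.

Sensor diagonal = √(11.75² + 7.95²) = √201.2650 ≈ 14.1868 mm.
From α = 2·arctan(d/2f) we get f = d / (2·tan(α/2)).
With d = 14.1868 mm and α/2 = 14.45°, tan(α/2) ≈ 0.25769, so f ≈ 14.1868 / 0.51537 ≈ 27.5272 mm.

27.53 mm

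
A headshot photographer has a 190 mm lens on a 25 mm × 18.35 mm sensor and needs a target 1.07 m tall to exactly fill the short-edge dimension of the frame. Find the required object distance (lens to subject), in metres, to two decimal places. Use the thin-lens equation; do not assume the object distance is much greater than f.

11.27 m

W: 1.07 m = 1070 mm.
Magnification m = h/W = dᵢ/dₒ; combined with 1/f = 1/dₒ + 1/dᵢ this gives dₒ = f·(1 + W/h).
dₒ = 190 mm × (1 + 1070/18.35) = 190 × 59.3106 ≈ 11269.019 mm = 11.269 m.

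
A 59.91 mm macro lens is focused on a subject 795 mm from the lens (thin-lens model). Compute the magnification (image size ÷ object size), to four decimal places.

Thin lens: 1/f = 1/dₒ + 1/dᵢ → 1/dᵢ = 1/59.91 − 1/795 = 0.0154338 mm⁻¹, so dᵢ ≈ 64.7927 mm.
Magnification m = dᵢ/dₒ = 64.7927/795 ≈ 0.08150.

0.0815×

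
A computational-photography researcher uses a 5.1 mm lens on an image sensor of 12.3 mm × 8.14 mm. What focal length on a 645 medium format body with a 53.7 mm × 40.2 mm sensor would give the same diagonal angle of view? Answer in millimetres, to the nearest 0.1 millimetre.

Sensor diagonal = √(12.3² + 8.14²) = √217.5496 ≈ 14.7496 mm.
Sensor diagonal = √(53.7² + 40.2²) = √4499.7300 ≈ 67.0800 mm.
Equal angle of view means equal diagonal/f ratio, so f₂ = f₁ · (diagonal₂/diagonal₁) = 5.1 × 67.0800/14.7496.
f₂ = 5.1 × 4.54793 ≈ 23.194 mm.

23.2 mm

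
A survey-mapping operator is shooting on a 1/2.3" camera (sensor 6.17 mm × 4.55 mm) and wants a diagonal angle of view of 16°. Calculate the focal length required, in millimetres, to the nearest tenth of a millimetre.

Sensor diagonal = √(6.17² + 4.55²) = √58.7714 ≈ 7.6663 mm.
From α = 2·arctan(d/2f) we get f = d / (2·tan(α/2)).
With d = 7.6663 mm and α/2 = 8°, tan(α/2) ≈ 0.14054, so f ≈ 7.6663 / 0.28108 ≈ 27.2741 mm.

27.3 mm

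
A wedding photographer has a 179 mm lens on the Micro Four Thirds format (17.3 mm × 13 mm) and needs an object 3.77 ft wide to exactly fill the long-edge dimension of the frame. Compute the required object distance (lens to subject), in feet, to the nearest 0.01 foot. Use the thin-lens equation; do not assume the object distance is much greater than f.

W: 3.77 ft × 304.8 mm/ft = 1149.10 mm.
Magnification m = w/W = dᵢ/dₒ; combined with 1/f = 1/dₒ + 1/dᵢ this gives dₒ = f·(1 + W/w).
dₒ = 179 mm × (1 + 1149.1/17.3) = 179 × 67.4217 ≈ 12068.490 mm = 12068.490/304.8 ft = 39.5948 ft.

39.59 ft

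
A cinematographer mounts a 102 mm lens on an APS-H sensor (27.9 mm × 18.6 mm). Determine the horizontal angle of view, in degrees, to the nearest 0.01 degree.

15.58°

Angle of view α = 2·arctan(w/2f) with w = 27.9 mm and f = 102 mm.
w/2f = 0.13676; arctan(0.13676) ≈ 7.7877°, so α ≈ 15.5754°.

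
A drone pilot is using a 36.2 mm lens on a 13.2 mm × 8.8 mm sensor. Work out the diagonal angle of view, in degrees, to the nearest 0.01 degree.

Sensor diagonal = √(13.2² + 8.8²) = √251.6800 ≈ 15.8644 mm.
Angle of view α = 2·arctan(d/2f) with d = 15.8644 mm and f = 36.2 mm.
d/2f = 0.21912; arctan(0.21912) ≈ 12.3594°, so α ≈ 24.7188°.

24.72°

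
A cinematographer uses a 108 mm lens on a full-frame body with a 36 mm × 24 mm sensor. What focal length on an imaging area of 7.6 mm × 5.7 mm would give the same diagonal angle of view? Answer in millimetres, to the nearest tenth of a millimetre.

Sensor diagonal = √(36² + 24²) = √1872.0000 ≈ 43.2666 mm.
Sensor diagonal = √(7.6² + 5.7²) = √90.2500 ≈ 9.5000 mm.
Equal angle of view means equal diagonal/f ratio, so f₂ = f₁ · (diagonal₂/diagonal₁) = 108 × 9.5000/43.2666.
f₂ = 108 × 0.21957 ≈ 23.713 mm.

23.7 mm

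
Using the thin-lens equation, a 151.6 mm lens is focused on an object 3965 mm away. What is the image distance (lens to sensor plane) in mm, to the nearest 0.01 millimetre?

1/dᵢ = 1/f − 1/dₒ = 1/151.6 − 1/3965 = 0.0063441 mm⁻¹.
dᵢ = 1/0.0063441 ≈ 157.6268 mm.

157.63 mm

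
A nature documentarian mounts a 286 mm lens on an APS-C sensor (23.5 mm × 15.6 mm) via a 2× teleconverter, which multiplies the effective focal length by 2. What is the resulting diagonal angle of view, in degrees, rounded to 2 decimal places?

2.82°

Effective focal length f = 286 × 2 = 572 mm.
Sensor diagonal = √(23.5² + 15.6²) = √795.6100 ≈ 28.2066 mm.
α = 2·arctan(28.207 / (2 × 572)) = 2·arctan(0.02466) ≈ 2.8248°.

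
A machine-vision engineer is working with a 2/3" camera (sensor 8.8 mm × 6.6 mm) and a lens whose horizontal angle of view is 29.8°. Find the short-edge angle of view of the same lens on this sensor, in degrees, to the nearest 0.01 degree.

22.57°

From the horizontal AOV: f = 8.8 / (2·tan(14.9°)) = 8.8 / 0.53216 ≈ 16.5364 mm.
Short-edge AOV = 2·arctan(6.6 / (2 × 16.5364)) = 2·arctan(0.19956) ≈ 22.5713°.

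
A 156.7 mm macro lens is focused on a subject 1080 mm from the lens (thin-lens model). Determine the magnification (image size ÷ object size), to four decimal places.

Thin lens: 1/f = 1/dₒ + 1/dᵢ → 1/dᵢ = 1/156.7 − 1/1080 = 0.0054557 mm⁻¹, so dᵢ ≈ 183.2947 mm.
Magnification m = dᵢ/dₒ = 183.2947/1080 ≈ 0.16972.

0.1697×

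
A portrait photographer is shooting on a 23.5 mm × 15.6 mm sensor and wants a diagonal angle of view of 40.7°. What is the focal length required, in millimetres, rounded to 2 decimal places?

Sensor diagonal = √(23.5² + 15.6²) = √795.6100 ≈ 28.2066 mm.
From α = 2·arctan(d/2f) we get f = d / (2·tan(α/2)).
With d = 28.2066 mm and α/2 = 20.35°, tan(α/2) ≈ 0.37090, so f ≈ 28.2066 / 0.74181 ≈ 38.0241 mm.

38.02 mm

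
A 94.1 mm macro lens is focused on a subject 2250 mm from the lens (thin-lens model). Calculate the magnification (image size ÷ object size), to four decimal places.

0.0436×

Thin lens: 1/f = 1/dₒ + 1/dᵢ → 1/dᵢ = 1/94.1 − 1/2250 = 0.0101825 mm⁻¹, so dᵢ ≈ 98.2072 mm.
Magnification m = dᵢ/dₒ = 98.2072/2250 ≈ 0.04365.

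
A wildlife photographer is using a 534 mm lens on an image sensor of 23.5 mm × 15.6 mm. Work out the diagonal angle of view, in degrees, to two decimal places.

Sensor diagonal = √(23.5² + 15.6²) = √795.6100 ≈ 28.2066 mm.
Angle of view α = 2·arctan(d/2f) with d = 28.2066 mm and f = 534 mm.
d/2f = 0.02641; arctan(0.02641) ≈ 1.5129°, so α ≈ 3.0257°.

3.03°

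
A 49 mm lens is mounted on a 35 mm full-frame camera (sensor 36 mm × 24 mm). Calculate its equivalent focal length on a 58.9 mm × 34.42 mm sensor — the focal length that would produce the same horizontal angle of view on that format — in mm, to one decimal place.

Equal angle of view means equal width/f ratio, so f₂ = f₁ · (width₂/width₁) = 49 × 58.9/36.
f₂ = 49 × 1.63611 ≈ 80.169 mm.

80.2 mm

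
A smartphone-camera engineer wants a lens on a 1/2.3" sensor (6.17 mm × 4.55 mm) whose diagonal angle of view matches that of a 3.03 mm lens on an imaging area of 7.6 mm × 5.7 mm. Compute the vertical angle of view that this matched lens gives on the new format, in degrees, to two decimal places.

Sensor diagonal = √(7.6² + 5.7²) = √90.2500 ≈ 9.5000 mm.
Sensor diagonal = √(6.17² + 4.55²) = √58.7714 ≈ 7.6663 mm.
Equal diagonal AOV ⇒ f₂ = f₁ · 7.6663/9.5000 = 3.03 × 0.80697 ≈ 2.4451 mm.
Vertical AOV on the new format = 2·arctan(4.55 / (2 × 2.4451)) = 2·arctan(0.93042) ≈ 85.8715°.

85.87°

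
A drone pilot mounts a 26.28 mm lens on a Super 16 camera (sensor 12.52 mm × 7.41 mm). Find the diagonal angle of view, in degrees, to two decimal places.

Sensor diagonal = √(12.52² + 7.41²) = √211.6585 ≈ 14.5485 mm.
Angle of view α = 2·arctan(d/2f) with d = 14.5485 mm and f = 26.28 mm.
d/2f = 0.27680; arctan(0.27680) ≈ 15.4720°, so α ≈ 30.9439°.

30.94°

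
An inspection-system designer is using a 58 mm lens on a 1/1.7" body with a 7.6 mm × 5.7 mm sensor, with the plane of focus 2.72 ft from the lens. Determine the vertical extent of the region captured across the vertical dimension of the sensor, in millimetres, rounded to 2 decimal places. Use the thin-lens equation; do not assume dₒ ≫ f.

dₒ: 2.72 ft × 304.8 mm/ft = 829.06 mm.
Similar triangles through the lens centre give W/dₒ = h/dᵢ; with 1/f = 1/dₒ + 1/dᵢ this gives W = h·(dₒ − f)/f.
W = 5.7 mm × (829.056 − 58) / 58 = 5.7 × 13.2941 ≈ 75.776 mm.

75.78 mm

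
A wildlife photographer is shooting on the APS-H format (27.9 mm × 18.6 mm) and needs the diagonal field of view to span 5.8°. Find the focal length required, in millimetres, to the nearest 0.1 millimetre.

331.0 mm

Sensor diagonal = √(27.9² + 18.6²) = √1124.3700 ≈ 33.5316 mm.
From α = 2·arctan(d/2f) we get f = d / (2·tan(α/2)).
With d = 33.5316 mm and α/2 = 2.9°, tan(α/2) ≈ 0.05066, so f ≈ 33.5316 / 0.10132 ≈ 330.9620 mm.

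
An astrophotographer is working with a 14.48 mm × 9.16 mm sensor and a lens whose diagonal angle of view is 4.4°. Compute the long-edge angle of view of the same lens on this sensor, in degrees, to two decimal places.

3.72°

Sensor diagonal = √(14.48² + 9.16²) = √293.5760 ≈ 17.1341 mm.
From the diagonal AOV: f = 17.1341 / (2·tan(2.2°)) = 17.1341 / 0.07683 ≈ 223.0061 mm.
Long-edge AOV = 2·arctan(14.48 / (2 × 223.0061)) = 2·arctan(0.03247) ≈ 3.7190°.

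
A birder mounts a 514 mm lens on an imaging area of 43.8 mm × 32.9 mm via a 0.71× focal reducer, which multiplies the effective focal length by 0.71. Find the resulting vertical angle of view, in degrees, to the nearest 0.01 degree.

Effective focal length f = 514 × 0.71 = 364.94 mm.
α = 2·arctan(32.9 / (2 × 364.94)) = 2·arctan(0.04508) ≈ 5.1618°.

5.16°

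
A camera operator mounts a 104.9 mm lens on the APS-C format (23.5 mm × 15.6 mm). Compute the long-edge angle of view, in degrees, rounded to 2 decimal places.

12.78°

Angle of view α = 2·arctan(w/2f) with w = 23.5 mm and f = 104.9 mm.
w/2f = 0.11201; arctan(0.11201) ≈ 6.3911°, so α ≈ 12.7823°.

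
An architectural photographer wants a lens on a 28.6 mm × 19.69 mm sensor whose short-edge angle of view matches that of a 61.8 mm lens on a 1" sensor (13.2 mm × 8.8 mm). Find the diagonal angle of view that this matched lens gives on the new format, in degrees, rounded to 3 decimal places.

14.313°

Equal short-edge AOV ⇒ f₂ = f₁ · 19.69/8.8 = 61.8 × 2.23750 ≈ 138.2775 mm.
Sensor diagonal = √(28.6² + 19.69²) = √1205.6561 ≈ 34.7226 mm.
Diagonal AOV on the new format = 2·arctan(34.7226 / (2 × 138.2775)) = 2·arctan(0.12555) ≈ 14.3125°.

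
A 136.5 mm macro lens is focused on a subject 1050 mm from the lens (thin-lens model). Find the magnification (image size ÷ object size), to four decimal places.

Thin lens: 1/f = 1/dₒ + 1/dᵢ → 1/dᵢ = 1/136.5 − 1/1050 = 0.0063736 mm⁻¹, so dᵢ ≈ 156.8966 mm.
Magnification m = dᵢ/dₒ = 156.8966/1050 ≈ 0.14943.

0.1494×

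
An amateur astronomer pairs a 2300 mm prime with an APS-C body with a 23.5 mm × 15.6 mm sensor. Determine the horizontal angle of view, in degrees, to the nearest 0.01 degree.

Angle of view α = 2·arctan(w/2f) with w = 23.5 mm and f = 2300 mm.
w/2f = 0.00511; arctan(0.00511) ≈ 0.2927°, so α ≈ 0.5854°.

0.59°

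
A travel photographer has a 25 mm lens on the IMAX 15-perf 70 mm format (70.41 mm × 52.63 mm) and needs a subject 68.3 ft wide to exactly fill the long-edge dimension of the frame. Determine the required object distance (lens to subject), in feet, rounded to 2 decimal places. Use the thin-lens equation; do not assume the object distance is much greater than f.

W: 68.3 ft × 304.8 mm/ft = 20817.84 mm.
Magnification m = w/W = dᵢ/dₒ; combined with 1/f = 1/dₒ + 1/dᵢ this gives dₒ = f·(1 + W/w).
dₒ = 25 mm × (1 + 20817.8/70.41) = 25 × 296.6659 ≈ 7416.649 mm = 7416.649/304.8 ft = 24.3328 ft.

24.33 ft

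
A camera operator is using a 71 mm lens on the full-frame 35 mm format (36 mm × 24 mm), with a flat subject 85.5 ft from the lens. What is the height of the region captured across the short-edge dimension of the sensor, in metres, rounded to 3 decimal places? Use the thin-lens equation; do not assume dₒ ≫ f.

dₒ: 85.5 ft × 304.8 mm/ft = 26060.40 mm.
Similar triangles through the lens centre give W/dₒ = h/dᵢ; with 1/f = 1/dₒ + 1/dᵢ this gives W = h·(dₒ − f)/f.
W = 24 mm × (26060.4 − 71) / 71 = 24 × 366.0479 ≈ 8785.149 mm = 8.78515 m.

8.785 m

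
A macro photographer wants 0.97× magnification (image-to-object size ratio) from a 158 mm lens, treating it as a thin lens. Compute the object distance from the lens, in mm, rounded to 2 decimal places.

With m = dᵢ/dₒ and 1/f = 1/dₒ + 1/dᵢ, substituting dᵢ = m·dₒ gives 1/f = (1 + 1/m)/dₒ, hence dₒ = f·(1 + 1/m).
dₒ = 158 × (1 + 1/0.97) = 158 × 2.03093 ≈ 320.887 mm.

320.89 mm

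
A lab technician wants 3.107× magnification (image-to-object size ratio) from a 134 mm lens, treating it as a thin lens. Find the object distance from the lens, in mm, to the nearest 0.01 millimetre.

177.13 mm

With m = dᵢ/dₒ and 1/f = 1/dₒ + 1/dᵢ, substituting dᵢ = m·dₒ gives 1/f = (1 + 1/m)/dₒ, hence dₒ = f·(1 + 1/m).
dₒ = 134 × (1 + 1/3.107) = 134 × 1.32185 ≈ 177.128 mm.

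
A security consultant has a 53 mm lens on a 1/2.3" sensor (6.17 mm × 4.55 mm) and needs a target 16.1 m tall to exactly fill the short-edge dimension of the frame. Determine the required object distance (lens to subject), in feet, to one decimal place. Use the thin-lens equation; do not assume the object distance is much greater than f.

615.5 ft

W: 16.1 m = 16100 mm.
Magnification m = h/W = dᵢ/dₒ; combined with 1/f = 1/dₒ + 1/dᵢ this gives dₒ = f·(1 + W/h).
dₒ = 53 mm × (1 + 16100/4.55) = 53 × 3539.4615 ≈ 187591.462 mm = 187591.462/304.8 ft = 615.458 ft.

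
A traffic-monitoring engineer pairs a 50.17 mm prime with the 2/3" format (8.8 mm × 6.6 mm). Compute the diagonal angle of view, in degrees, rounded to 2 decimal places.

12.51°

Sensor diagonal = √(8.8² + 6.6²) = √121.0000 ≈ 11.0000 mm.
Angle of view α = 2·arctan(d/2f) with d = 11.0000 mm and f = 50.17 mm.
d/2f = 0.10963; arctan(0.10963) ≈ 6.2562°, so α ≈ 12.5124°.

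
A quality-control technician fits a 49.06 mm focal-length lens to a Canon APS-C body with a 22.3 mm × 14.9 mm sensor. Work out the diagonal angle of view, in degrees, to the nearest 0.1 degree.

30.6°

Sensor diagonal = √(22.3² + 14.9²) = √719.3000 ≈ 26.8198 mm.
Angle of view α = 2·arctan(d/2f) with d = 26.8198 mm and f = 49.06 mm.
d/2f = 0.27334; arctan(0.27334) ≈ 15.2876°, so α ≈ 30.5752°.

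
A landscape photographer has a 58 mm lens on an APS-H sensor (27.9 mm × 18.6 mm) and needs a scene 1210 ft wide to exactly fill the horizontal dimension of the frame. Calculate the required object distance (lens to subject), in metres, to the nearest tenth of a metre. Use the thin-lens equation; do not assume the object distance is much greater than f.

W: 1210 ft × 304.8 mm/ft = 368807.99 mm.
Magnification m = w/W = dᵢ/dₒ; combined with 1/f = 1/dₒ + 1/dᵢ this gives dₒ = f·(1 + W/w).
dₒ = 58 mm × (1 + 368808/27.9) = 58 × 13219.9243 ≈ 766755.610 mm = 766.756 m.

766.8 m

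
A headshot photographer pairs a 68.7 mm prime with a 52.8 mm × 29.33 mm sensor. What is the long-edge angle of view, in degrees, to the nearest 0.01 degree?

42.04°

Angle of view α = 2·arctan(w/2f) with w = 52.8 mm and f = 68.7 mm.
w/2f = 0.38428; arctan(0.38428) ≈ 21.0207°, so α ≈ 42.0415°.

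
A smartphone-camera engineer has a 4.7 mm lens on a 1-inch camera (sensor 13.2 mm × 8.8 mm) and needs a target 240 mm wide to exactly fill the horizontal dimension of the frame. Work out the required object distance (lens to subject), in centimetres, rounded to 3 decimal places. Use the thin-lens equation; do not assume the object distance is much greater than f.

9.015 cm

Magnification m = w/W = dᵢ/dₒ; combined with 1/f = 1/dₒ + 1/dᵢ this gives dₒ = f·(1 + W/w).
dₒ = 4.7 mm × (1 + 240/13.2) = 4.7 × 19.1818 ≈ 90.155 mm = 9.01545 cm.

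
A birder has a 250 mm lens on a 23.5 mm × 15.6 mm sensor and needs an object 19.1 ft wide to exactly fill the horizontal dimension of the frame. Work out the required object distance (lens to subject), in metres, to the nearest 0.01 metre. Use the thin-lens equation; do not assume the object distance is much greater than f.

W: 19.1 ft × 304.8 mm/ft = 5821.68 mm.
Magnification m = w/W = dᵢ/dₒ; combined with 1/f = 1/dₒ + 1/dᵢ this gives dₒ = f·(1 + W/w).
dₒ = 250 mm × (1 + 5821.68/23.5) = 250 × 248.7311 ≈ 62182.764 mm = 62.1828 m.

62.18 m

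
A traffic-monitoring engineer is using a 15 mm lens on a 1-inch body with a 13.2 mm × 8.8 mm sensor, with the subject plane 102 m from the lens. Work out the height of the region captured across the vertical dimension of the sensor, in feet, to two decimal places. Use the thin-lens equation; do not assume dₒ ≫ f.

dₒ: 102 m = 102000 mm.
Similar triangles through the lens centre give W/dₒ = h/dᵢ; with 1/f = 1/dₒ + 1/dᵢ this gives W = h·(dₒ − f)/f.
W = 8.8 mm × (102000 − 15) / 15 = 8.8 × 6799.0000 ≈ 59831.200 mm = 59831.200/304.8 ft = 196.297 ft.

196.30 ft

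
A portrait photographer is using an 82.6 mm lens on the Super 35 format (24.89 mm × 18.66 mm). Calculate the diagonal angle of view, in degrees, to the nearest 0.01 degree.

21.33°

Sensor diagonal = √(24.89² + 18.66²) = √967.7077 ≈ 31.1080 mm.
Angle of view α = 2·arctan(d/2f) with d = 31.1080 mm and f = 82.6 mm.
d/2f = 0.18831; arctan(0.18831) ≈ 10.6642°, so α ≈ 21.3284°.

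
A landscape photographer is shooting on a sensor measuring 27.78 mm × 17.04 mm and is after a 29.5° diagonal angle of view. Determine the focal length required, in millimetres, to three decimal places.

61.892 mm

Sensor diagonal = √(27.78² + 17.04²) = √1062.0900 ≈ 32.5897 mm.
From α = 2·arctan(d/2f) we get f = d / (2·tan(α/2)).
With d = 32.5897 mm and α/2 = 14.75°, tan(α/2) ≈ 0.26328, so f ≈ 32.5897 / 0.52656 ≈ 61.8922 mm.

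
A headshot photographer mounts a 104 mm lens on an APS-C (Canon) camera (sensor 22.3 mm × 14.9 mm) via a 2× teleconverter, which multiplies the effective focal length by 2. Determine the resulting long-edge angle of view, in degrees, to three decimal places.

Effective focal length f = 104 × 2 = 208 mm.
α = 2·arctan(22.3 / (2 × 208)) = 2·arctan(0.05361) ≈ 6.1369°.

6.137°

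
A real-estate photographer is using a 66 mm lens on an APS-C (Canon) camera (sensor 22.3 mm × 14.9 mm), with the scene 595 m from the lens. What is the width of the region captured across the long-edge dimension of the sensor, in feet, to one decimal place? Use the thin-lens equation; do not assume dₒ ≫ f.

659.5 ft

dₒ: 595 m = 595000 mm.
Similar triangles through the lens centre give W/dₒ = w/dᵢ; with 1/f = 1/dₒ + 1/dᵢ this gives W = w·(dₒ − f)/f.
W = 22.3 mm × (595000 − 66) / 66 = 22.3 × 9014.1515 ≈ 201015.579 mm = 201015.579/304.8 ft = 659.5 ft.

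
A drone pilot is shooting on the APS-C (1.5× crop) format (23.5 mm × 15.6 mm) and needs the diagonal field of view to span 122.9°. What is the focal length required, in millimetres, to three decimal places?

Sensor diagonal = √(23.5² + 15.6²) = √795.6100 ≈ 28.2066 mm.
From α = 2·arctan(d/2f) we get f = d / (2·tan(α/2)).
With d = 28.2066 mm and α/2 = 61.45°, tan(α/2) ≈ 1.83794, so f ≈ 28.2066 / 3.67589 ≈ 7.6734 mm.

7.673 mm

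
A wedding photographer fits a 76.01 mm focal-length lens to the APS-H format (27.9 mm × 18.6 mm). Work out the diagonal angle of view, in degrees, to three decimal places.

24.878°

Sensor diagonal = √(27.9² + 18.6²) = √1124.3700 ≈ 33.5316 mm.
Angle of view α = 2·arctan(d/2f) with d = 33.5316 mm and f = 76.01 mm.
d/2f = 0.22057; arctan(0.22057) ≈ 12.4388°, so α ≈ 24.8775°.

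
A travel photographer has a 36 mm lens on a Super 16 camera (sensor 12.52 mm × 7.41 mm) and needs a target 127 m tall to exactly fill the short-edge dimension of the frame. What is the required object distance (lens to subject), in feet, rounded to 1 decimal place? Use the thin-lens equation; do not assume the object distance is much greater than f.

W: 127 m = 127000 mm.
Magnification m = h/W = dᵢ/dₒ; combined with 1/f = 1/dₒ + 1/dᵢ this gives dₒ = f·(1 + W/h).
dₒ = 36 mm × (1 + 127000/7.41) = 36 × 17140.0013 ≈ 617040.049 mm = 617040.049/304.8 ft = 2024.41 ft.

2024.4 ft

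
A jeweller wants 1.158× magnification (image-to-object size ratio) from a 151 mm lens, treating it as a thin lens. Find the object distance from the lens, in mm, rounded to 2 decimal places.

With m = dᵢ/dₒ and 1/f = 1/dₒ + 1/dᵢ, substituting dᵢ = m·dₒ gives 1/f = (1 + 1/m)/dₒ, hence dₒ = f·(1 + 1/m).
dₒ = 151 × (1 + 1/1.158) = 151 × 1.86356 ≈ 281.397 mm.

281.40 mm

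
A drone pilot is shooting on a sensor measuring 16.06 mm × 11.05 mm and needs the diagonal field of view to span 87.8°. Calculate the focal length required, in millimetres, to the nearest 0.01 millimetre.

Sensor diagonal = √(16.06² + 11.05²) = √380.0261 ≈ 19.4943 mm.
From α = 2·arctan(d/2f) we get f = d / (2·tan(α/2)).
With d = 19.4943 mm and α/2 = 43.9°, tan(α/2) ≈ 0.96232, so f ≈ 19.4943 / 1.92464 ≈ 10.1288 mm.

10.13 mm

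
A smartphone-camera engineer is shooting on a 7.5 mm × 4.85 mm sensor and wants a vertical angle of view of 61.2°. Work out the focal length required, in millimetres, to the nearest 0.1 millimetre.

From α = 2·arctan(h/2f) we get f = h / (2·tan(α/2)).
With h = 4.85 mm and α/2 = 30.6°, tan(α/2) ≈ 0.59140, so f ≈ 4.85 / 1.18280 ≈ 4.1005 mm.

4.1 mm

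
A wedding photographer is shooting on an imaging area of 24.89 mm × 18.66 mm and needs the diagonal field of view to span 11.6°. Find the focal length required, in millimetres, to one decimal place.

Sensor diagonal = √(24.89² + 18.66²) = √967.7077 ≈ 31.1080 mm.
From α = 2·arctan(d/2f) we get f = d / (2·tan(α/2)).
With d = 31.1080 mm and α/2 = 5.8°, tan(α/2) ≈ 0.10158, so f ≈ 31.1080 / 0.20315 ≈ 153.1263 mm.

153.1 mm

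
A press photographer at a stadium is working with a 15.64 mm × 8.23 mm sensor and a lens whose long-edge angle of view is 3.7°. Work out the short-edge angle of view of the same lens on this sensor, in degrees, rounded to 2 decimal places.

From the long-edge AOV: f = 15.64 / (2·tan(1.85°)) = 15.64 / 0.06460 ≈ 242.1066 mm.
Short-edge AOV = 2·arctan(8.23 / (2 × 242.1066)) = 2·arctan(0.01700) ≈ 1.9475°.

1.95°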